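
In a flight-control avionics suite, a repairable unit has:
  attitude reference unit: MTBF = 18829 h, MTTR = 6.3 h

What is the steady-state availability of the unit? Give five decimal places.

0.99967

A(attitude reference unit) = MTBF/(MTBF+MTTR) = 18829/(18829+6.3) = 0.99967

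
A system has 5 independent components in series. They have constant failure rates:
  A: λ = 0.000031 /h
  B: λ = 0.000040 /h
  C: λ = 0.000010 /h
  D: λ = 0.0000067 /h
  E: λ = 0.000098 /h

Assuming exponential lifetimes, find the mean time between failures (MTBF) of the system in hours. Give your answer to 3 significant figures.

Series of exponential components: λ_sys = Σ λ_i
λ_sys = 0.000031 + 0.000040 + 0.000010 + 0.0000067 + 0.000098 = 1.8570e-04 /h
MTBF = 1 / λ_sys = 5390 h

5390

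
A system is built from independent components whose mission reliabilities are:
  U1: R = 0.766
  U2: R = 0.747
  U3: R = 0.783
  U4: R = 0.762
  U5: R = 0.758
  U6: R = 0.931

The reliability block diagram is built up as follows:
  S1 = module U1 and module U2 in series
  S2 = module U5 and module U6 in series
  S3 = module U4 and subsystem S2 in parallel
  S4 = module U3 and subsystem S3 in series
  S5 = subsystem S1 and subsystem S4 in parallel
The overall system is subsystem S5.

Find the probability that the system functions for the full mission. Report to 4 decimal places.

0.8837

Series (U1 and U2): 0.766000 × 0.747000 = 0.572202
Series (U5 and U6): 0.758000 × 0.931000 = 0.705698
Parallel (U4 and [0.705698]): 1 − (1 − 0.762000)(1 − 0.705698) = 0.929956
Series (U3 and [0.929956]): 0.783000 × 0.929956 = 0.728156
Parallel ([0.572202] and [0.728156]): 1 − (1 − 0.572202)(1 − 0.728156) = 0.8837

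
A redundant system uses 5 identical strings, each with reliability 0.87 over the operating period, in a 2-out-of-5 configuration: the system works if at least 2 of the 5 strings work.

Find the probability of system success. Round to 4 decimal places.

0.9987

R = Σ_{i=2}^{5} C(5,i) p^i (1−p)^{5−i} with p = 0.87
C(5,2)·0.87^2·0.13^3 = 0.016629
C(5,3)·0.87^3·0.13^2 = 0.111287
C(5,4)·0.87^4·0.13^1 = 0.372383
C(5,5)·0.87^5·0.13^0 = 0.498421
Sum = 0.9987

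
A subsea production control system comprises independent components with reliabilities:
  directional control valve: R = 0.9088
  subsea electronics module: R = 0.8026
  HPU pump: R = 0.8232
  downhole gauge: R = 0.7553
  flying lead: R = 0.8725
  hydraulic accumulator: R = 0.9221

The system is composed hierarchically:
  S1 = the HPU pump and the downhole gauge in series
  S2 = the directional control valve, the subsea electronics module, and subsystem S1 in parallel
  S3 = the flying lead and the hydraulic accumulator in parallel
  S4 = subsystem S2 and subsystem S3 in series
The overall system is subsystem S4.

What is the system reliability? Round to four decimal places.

0.9833

Series (HPU pump and downhole gauge): 0.823200 × 0.755300 = 0.621763
Parallel (directional control valve, subsea electronics module, and [0.621763]): 1 − (1 − 0.908800)(1 − 0.802600)(1 − 0.621763) = 0.993191
Parallel (flying lead and hydraulic accumulator): 1 − (1 − 0.872500)(1 − 0.922100) = 0.990068
Series ([0.993191] and [0.990068]): 0.993191 × 0.990068 = 0.9833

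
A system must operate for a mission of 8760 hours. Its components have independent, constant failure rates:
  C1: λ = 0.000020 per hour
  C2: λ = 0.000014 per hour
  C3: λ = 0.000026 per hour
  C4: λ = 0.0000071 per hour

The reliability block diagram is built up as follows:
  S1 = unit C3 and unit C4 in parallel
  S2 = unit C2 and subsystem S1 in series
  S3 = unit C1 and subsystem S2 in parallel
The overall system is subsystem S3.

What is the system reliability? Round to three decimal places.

R(C1) = exp(−0.000020 × 8760) = 0.83929
R(C2) = exp(−0.000014 × 8760) = 0.88458
R(C3) = exp(−0.000026 × 8760) = 0.79632
R(C4) = exp(−0.0000071 × 8760) = 0.93970
Parallel (C3 and C4): 1 − (1 − 0.79632)(1 − 0.93970) = 0.98772
Series (C2 and [0.98772]): 0.88458 × 0.98772 = 0.87372
Parallel (C1 and [0.87372]): 1 − (1 − 0.83929)(1 − 0.87372) = 0.980

0.980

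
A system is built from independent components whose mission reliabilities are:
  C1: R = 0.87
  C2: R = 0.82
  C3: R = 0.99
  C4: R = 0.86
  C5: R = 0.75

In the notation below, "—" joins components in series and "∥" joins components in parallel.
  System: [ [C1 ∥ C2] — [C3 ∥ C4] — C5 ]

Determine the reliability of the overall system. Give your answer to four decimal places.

0.7314

Parallel (C1 and C2): 1 − (1 − 0.870000)(1 − 0.820000) = 0.976600
Parallel (C3 and C4): 1 − (1 − 0.990000)(1 − 0.860000) = 0.998600
Series ([0.976600], [0.998600], and C5): 0.976600 × 0.998600 × 0.750000 = 0.7314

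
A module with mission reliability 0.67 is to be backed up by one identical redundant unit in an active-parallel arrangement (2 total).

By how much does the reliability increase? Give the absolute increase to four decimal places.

0.2211

R_before = 0.67
R_after = 1 − (1 − 0.67)^2 = 0.8911
ΔR = 0.8911 − 0.67 = 0.2211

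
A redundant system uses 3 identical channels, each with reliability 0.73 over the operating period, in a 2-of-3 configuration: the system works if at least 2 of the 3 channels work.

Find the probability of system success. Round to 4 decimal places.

0.8207

R = Σ_{i=2}^{3} C(3,i) p^i (1−p)^{3−i} with p = 0.73
C(3,2)·0.73^2·0.27^1 = 0.431649
C(3,3)·0.73^3·0.27^0 = 0.389017
Sum = 0.8207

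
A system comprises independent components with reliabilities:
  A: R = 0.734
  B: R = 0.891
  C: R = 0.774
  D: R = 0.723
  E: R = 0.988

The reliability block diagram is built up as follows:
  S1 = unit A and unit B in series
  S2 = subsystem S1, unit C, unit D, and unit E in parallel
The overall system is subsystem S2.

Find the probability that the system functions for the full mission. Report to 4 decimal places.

Series (A and B): 0.734000 × 0.891000 = 0.653994
Parallel ([0.653994], C, D, and E): 1 − (1 − 0.653994)(1 − 0.774000)(1 − 0.723000)(1 − 0.988000) = 0.9997

0.9997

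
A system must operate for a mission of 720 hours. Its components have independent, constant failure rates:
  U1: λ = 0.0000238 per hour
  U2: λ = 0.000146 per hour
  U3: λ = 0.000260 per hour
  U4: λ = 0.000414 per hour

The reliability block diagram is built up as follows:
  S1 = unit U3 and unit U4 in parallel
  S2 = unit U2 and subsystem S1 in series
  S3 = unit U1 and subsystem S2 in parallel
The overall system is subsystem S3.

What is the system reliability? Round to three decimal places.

0.998

R(U1) = exp(−0.0000238 × 720) = 0.98301
R(U2) = exp(−0.000146 × 720) = 0.90022
R(U3) = exp(−0.000260 × 720) = 0.82928
R(U4) = exp(−0.000414 × 720) = 0.74224
Parallel (U3 and U4): 1 − (1 − 0.82928)(1 − 0.74224) = 0.95600
Series (U2 and [0.95600]): 0.90022 × 0.95600 = 0.86061
Parallel (U1 and [0.86061]): 1 − (1 − 0.98301)(1 − 0.86061) = 0.998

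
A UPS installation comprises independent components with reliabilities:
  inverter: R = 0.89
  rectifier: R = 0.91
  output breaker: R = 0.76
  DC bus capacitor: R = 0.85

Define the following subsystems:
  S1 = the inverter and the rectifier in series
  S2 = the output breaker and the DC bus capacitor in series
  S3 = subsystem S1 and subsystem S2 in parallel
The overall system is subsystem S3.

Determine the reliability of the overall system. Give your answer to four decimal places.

0.9327

Series (inverter and rectifier): 0.890000 × 0.910000 = 0.809900
Series (output breaker and DC bus capacitor): 0.760000 × 0.850000 = 0.646000
Parallel ([0.809900] and [0.646000]): 1 − (1 − 0.809900)(1 − 0.646000) = 0.9327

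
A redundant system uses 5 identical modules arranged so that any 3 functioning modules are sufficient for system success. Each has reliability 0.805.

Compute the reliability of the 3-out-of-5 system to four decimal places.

R = Σ_{i=3}^{5} C(5,i) p^i (1−p)^{5−i} with p = 0.805
C(5,3)·0.805^3·0.195^2 = 0.198361
C(5,4)·0.805^4·0.195^1 = 0.409438
C(5,5)·0.805^5·0.195^0 = 0.338049
Sum = 0.9458

0.9458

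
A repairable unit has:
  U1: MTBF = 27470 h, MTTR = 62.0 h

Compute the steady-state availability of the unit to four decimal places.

0.9977

A(U1) = MTBF/(MTBF+MTTR) = 27470/(27470+62.0) = 0.9977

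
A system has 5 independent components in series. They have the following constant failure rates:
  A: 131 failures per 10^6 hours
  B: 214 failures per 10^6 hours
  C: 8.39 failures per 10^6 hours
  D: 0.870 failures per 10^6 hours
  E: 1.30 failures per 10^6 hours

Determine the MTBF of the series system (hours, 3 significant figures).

Series of exponential components: λ_sys = Σ λ_i
λ_sys = 0.000131 + 0.000214 + 0.00000839 + 0.000000870 + 0.00000130 = 3.5556e-04 /h
MTBF = 1 / λ_sys = 2810 h

2810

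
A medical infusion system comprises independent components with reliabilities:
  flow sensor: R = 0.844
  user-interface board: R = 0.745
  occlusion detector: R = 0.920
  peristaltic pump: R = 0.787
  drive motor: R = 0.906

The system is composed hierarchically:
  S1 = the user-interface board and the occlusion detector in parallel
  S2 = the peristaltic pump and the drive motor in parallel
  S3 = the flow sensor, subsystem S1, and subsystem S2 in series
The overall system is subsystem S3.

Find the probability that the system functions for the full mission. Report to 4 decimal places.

Parallel (user-interface board and occlusion detector): 1 − (1 − 0.745000)(1 − 0.920000) = 0.979600
Parallel (peristaltic pump and drive motor): 1 − (1 − 0.787000)(1 − 0.906000) = 0.979978
Series (flow sensor, [0.979600], and [0.979978]): 0.844000 × 0.979600 × 0.979978 = 0.8102

0.8102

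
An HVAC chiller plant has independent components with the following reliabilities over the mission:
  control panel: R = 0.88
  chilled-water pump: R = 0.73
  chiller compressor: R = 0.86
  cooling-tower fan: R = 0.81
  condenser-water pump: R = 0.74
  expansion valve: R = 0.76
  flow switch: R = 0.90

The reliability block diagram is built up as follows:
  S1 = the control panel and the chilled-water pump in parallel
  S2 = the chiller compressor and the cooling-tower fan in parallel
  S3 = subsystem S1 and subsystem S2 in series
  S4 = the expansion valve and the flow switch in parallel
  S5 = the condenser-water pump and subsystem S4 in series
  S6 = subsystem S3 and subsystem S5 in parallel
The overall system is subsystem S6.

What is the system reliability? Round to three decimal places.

Parallel (control panel and chilled-water pump): 1 − (1 − 0.88000)(1 − 0.73000) = 0.96760
Parallel (chiller compressor and cooling-tower fan): 1 − (1 − 0.86000)(1 − 0.81000) = 0.97340
Series ([0.96760] and [0.97340]): 0.96760 × 0.97340 = 0.94186
Parallel (expansion valve and flow switch): 1 − (1 − 0.76000)(1 − 0.90000) = 0.97600
Series (condenser-water pump and [0.97600]): 0.74000 × 0.97600 = 0.72224
Parallel ([0.94186] and [0.72224]): 1 − (1 − 0.94186)(1 − 0.72224) = 0.984

0.984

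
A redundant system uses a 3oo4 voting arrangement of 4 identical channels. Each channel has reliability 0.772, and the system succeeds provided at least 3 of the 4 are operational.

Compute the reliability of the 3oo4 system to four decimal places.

0.7748

R = Σ_{i=3}^{4} C(4,i) p^i (1−p)^{4−i} with p = 0.772
C(4,3)·0.772^3·0.228^1 = 0.419611
C(4,4)·0.772^4·0.228^0 = 0.355197
Sum = 0.7748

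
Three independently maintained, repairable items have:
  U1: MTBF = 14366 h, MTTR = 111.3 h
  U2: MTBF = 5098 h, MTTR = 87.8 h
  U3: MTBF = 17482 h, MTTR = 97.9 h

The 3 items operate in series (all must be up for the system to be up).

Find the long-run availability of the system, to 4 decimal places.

0.9701

A(U1) = MTBF/(MTBF+MTTR) = 14366/(14366+111.3) = 0.992312
A(U2) = MTBF/(MTBF+MTTR) = 5098/(5098+87.8) = 0.983069
A(U3) = MTBF/(MTBF+MTTR) = 17482/(17482+97.9) = 0.994431
Series availability: 0.992312 × 0.983069 × 0.994431 = 0.9701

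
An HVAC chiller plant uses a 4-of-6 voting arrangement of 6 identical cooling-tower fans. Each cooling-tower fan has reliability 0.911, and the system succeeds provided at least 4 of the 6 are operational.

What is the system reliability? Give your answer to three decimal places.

R = Σ_{i=4}^{6} C(6,i) p^i (1−p)^{6−i} with p = 0.911
C(6,4)·0.911^4·0.089^2 = 0.08184
C(6,5)·0.911^5·0.089^1 = 0.33507
C(6,6)·0.911^6·0.089^0 = 0.57162
Sum = 0.989

0.989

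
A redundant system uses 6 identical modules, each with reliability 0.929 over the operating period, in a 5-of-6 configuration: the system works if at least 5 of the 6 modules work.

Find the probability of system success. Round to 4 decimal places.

0.9376

R = Σ_{i=5}^{6} C(6,i) p^i (1−p)^{6−i} with p = 0.929
C(6,5)·0.929^5·0.071^1 = 0.294773
C(6,6)·0.929^6·0.071^0 = 0.642827
Sum = 0.9376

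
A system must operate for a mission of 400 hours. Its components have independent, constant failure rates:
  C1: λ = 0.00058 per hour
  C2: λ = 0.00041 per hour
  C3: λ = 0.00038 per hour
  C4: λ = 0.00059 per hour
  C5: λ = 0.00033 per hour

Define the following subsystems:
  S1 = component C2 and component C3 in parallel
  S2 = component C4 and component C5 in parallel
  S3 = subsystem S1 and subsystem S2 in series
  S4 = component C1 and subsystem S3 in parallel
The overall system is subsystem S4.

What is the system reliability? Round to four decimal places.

R(C1) = exp(−0.00058 × 400) = 0.792946
R(C2) = exp(−0.00041 × 400) = 0.848742
R(C3) = exp(−0.00038 × 400) = 0.858988
R(C4) = exp(−0.00059 × 400) = 0.789781
R(C5) = exp(−0.00033 × 400) = 0.876341
Parallel (C2 and C3): 1 − (1 − 0.848742)(1 − 0.858988) = 0.978671
Parallel (C4 and C5): 1 − (1 − 0.789781)(1 − 0.876341) = 0.974005
Series ([0.978671] and [0.974005]): 0.978671 × 0.974005 = 0.953230
Parallel (C1 and [0.953230]): 1 − (1 − 0.792946)(1 − 0.953230) = 0.9903

0.9903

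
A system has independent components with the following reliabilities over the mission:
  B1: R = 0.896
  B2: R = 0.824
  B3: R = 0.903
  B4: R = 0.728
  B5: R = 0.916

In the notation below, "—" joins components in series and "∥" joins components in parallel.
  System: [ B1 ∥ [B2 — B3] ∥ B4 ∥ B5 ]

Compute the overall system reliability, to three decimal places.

0.999

Series (B2 and B3): 0.82400 × 0.90300 = 0.74407
Parallel (B1, [0.74407], B4, and B5): 1 − (1 − 0.89600)(1 − 0.74407)(1 − 0.72800)(1 − 0.91600) = 0.999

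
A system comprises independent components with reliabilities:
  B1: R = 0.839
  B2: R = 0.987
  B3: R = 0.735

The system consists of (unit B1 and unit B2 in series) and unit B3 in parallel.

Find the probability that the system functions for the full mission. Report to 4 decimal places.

0.9544

Series (B1 and B2): 0.839000 × 0.987000 = 0.828093
Parallel ([0.828093] and B3): 1 − (1 − 0.828093)(1 − 0.735000) = 0.9544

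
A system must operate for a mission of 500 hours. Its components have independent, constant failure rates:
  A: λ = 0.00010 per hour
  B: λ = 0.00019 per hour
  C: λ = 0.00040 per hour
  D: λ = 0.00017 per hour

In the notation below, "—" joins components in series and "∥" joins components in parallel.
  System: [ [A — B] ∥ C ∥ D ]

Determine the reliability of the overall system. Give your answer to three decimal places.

0.998

R(A) = exp(−0.00010 × 500) = 0.95123
R(B) = exp(−0.00019 × 500) = 0.90937
R(C) = exp(−0.00040 × 500) = 0.81873
R(D) = exp(−0.00017 × 500) = 0.91851
Series (A and B): 0.95123 × 0.90937 = 0.86502
Parallel ([0.86502], C, and D): 1 − (1 − 0.86502)(1 − 0.81873)(1 − 0.91851) = 0.998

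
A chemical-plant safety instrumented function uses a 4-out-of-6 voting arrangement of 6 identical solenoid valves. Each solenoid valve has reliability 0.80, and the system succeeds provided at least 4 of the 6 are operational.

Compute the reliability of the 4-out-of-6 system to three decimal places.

0.901

R = Σ_{i=4}^{6} C(6,i) p^i (1−p)^{6−i} with p = 0.80
C(6,4)·0.80^4·0.20^2 = 0.24576
C(6,5)·0.80^5·0.20^1 = 0.39322
C(6,6)·0.80^6·0.20^0 = 0.26214
Sum = 0.901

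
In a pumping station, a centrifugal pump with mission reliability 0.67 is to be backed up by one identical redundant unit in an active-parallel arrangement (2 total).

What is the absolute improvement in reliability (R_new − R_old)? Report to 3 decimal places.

R_before = 0.67
R_after = 1 − (1 − 0.67)^2 = 0.891
ΔR = 0.891 − 0.67 = 0.221

0.221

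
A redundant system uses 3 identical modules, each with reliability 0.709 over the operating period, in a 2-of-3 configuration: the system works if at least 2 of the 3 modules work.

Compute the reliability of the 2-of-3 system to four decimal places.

0.7952

R = Σ_{i=2}^{3} C(3,i) p^i (1−p)^{3−i} with p = 0.709
C(3,2)·0.709^2·0.291^1 = 0.438841
C(3,3)·0.709^3·0.291^0 = 0.356401
Sum = 0.7952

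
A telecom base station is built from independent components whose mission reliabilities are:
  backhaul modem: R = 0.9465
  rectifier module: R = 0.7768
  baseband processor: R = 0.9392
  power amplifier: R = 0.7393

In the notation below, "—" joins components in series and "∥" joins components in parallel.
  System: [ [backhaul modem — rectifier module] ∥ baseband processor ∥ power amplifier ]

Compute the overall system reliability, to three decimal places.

0.996

Series (backhaul modem and rectifier module): 0.94650 × 0.77680 = 0.73524
Parallel ([0.73524], baseband processor, and power amplifier): 1 − (1 − 0.73524)(1 − 0.93920)(1 − 0.73930) = 0.996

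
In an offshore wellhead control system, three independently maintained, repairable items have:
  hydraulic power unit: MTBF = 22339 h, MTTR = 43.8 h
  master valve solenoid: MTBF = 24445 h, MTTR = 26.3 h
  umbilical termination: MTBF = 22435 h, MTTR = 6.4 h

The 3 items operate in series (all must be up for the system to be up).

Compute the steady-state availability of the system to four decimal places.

A(hydraulic power unit) = MTBF/(MTBF+MTTR) = 22339/(22339+43.8) = 0.998043
A(master valve solenoid) = MTBF/(MTBF+MTTR) = 24445/(24445+26.3) = 0.998925
A(umbilical termination) = MTBF/(MTBF+MTTR) = 22435/(22435+6.4) = 0.999715
Series availability: 0.998043 × 0.998925 × 0.999715 = 0.9967

0.9967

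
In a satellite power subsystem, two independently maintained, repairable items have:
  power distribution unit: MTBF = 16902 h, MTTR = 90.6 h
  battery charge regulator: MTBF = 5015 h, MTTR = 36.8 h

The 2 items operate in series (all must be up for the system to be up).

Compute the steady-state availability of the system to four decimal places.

A(power distribution unit) = MTBF/(MTBF+MTTR) = 16902/(16902+90.6) = 0.994668
A(battery charge regulator) = MTBF/(MTBF+MTTR) = 5015/(5015+36.8) = 0.992715
Series availability: 0.994668 × 0.992715 = 0.9874

0.9874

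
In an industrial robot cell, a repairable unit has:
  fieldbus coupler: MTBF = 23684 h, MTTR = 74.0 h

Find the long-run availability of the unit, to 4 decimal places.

0.9969

A(fieldbus coupler) = MTBF/(MTBF+MTTR) = 23684/(23684+74.0) = 0.9969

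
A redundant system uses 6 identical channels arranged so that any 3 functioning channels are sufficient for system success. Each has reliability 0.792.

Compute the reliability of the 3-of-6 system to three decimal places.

R = Σ_{i=3}^{6} C(6,i) p^i (1−p)^{6−i} with p = 0.792
C(6,3)·0.792^3·0.208^3 = 0.08941
C(6,4)·0.792^4·0.208^2 = 0.25534
C(6,5)·0.792^5·0.208^1 = 0.38890
C(6,6)·0.792^6·0.208^0 = 0.24680
Sum = 0.980

0.980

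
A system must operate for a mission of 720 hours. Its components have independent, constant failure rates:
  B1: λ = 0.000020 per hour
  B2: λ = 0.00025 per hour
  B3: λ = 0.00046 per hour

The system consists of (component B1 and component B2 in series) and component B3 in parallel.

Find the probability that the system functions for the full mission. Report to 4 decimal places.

R(B1) = exp(−0.000020 × 720) = 0.985703
R(B2) = exp(−0.00025 × 720) = 0.835270
R(B3) = exp(−0.00046 × 720) = 0.718062
Series (B1 and B2): 0.985703 × 0.835270 = 0.823328
Parallel ([0.823328] and B3): 1 − (1 − 0.823328)(1 − 0.718062) = 0.9502

0.9502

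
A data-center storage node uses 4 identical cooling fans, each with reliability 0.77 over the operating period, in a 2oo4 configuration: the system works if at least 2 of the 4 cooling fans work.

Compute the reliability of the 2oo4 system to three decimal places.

R = Σ_{i=2}^{4} C(4,i) p^i (1−p)^{4−i} with p = 0.77
C(4,2)·0.77^2·0.23^2 = 0.18819
C(4,3)·0.77^3·0.23^1 = 0.42001
C(4,4)·0.77^4·0.23^0 = 0.35153
Sum = 0.960

0.960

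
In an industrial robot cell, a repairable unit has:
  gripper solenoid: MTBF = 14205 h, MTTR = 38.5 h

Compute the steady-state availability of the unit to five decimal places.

A(gripper solenoid) = MTBF/(MTBF+MTTR) = 14205/(14205+38.5) = 0.99730

0.99730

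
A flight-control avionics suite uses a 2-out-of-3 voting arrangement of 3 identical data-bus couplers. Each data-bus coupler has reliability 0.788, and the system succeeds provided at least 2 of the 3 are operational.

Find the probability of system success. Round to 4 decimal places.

0.8842

R = Σ_{i=2}^{3} C(3,i) p^i (1−p)^{3−i} with p = 0.788
C(3,2)·0.788^2·0.212^1 = 0.394920
C(3,3)·0.788^3·0.212^0 = 0.489304
Sum = 0.8842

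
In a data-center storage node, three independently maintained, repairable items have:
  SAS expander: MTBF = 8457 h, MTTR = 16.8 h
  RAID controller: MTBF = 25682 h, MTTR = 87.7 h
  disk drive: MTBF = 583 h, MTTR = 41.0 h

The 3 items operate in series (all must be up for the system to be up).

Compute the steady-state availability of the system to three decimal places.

0.929

A(SAS expander) = MTBF/(MTBF+MTTR) = 8457/(8457+16.8) = 0.998017
A(RAID controller) = MTBF/(MTBF+MTTR) = 25682/(25682+87.7) = 0.996597
A(disk drive) = MTBF/(MTBF+MTTR) = 583/(583+41.0) = 0.934295
Series availability: 0.998017 × 0.996597 × 0.934295 = 0.929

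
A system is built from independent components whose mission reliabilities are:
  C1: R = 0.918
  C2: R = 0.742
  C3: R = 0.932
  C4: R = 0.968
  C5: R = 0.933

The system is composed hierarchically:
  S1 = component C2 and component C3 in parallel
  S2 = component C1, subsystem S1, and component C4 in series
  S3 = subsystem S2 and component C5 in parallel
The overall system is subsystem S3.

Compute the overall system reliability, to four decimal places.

Parallel (C2 and C3): 1 − (1 − 0.742000)(1 − 0.932000) = 0.982456
Series (C1, [0.982456], and C4): 0.918000 × 0.982456 × 0.968000 = 0.873034
Parallel ([0.873034] and C5): 1 − (1 − 0.873034)(1 − 0.933000) = 0.9915

0.9915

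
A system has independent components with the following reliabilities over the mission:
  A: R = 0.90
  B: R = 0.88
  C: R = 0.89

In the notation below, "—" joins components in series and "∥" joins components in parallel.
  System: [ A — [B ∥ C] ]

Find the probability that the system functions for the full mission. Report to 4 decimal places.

Parallel (B and C): 1 − (1 − 0.880000)(1 − 0.890000) = 0.986800
Series (A and [0.986800]): 0.900000 × 0.986800 = 0.8881

0.8881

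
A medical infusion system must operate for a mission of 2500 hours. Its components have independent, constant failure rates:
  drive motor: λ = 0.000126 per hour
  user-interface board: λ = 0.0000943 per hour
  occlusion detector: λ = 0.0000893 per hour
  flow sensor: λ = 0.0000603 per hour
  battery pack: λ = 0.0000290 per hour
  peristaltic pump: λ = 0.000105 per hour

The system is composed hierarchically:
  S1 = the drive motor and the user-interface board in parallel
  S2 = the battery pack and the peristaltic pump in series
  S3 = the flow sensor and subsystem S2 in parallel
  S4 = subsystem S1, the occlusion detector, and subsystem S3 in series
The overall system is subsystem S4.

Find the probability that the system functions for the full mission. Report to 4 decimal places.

0.7245

R(drive motor) = exp(−0.000126 × 2500) = 0.729789
R(user-interface board) = exp(−0.0000943 × 2500) = 0.789978
R(occlusion detector) = exp(−0.0000893 × 2500) = 0.799915
R(flow sensor) = exp(−0.0000603 × 2500) = 0.860063
R(battery pack) = exp(−0.0000290 × 2500) = 0.930066
R(peristaltic pump) = exp(−0.000105 × 2500) = 0.769126
Parallel (drive motor and user-interface board): 1 − (1 − 0.729789)(1 − 0.789978) = 0.943250
Series (battery pack and peristaltic pump): 0.930066 × 0.769126 = 0.715338
Parallel (flow sensor and [0.715338]): 1 − (1 − 0.860063)(1 − 0.715338) = 0.960165
Series ([0.943250], occlusion detector, and [0.960165]): 0.943250 × 0.799915 × 0.960165 = 0.7245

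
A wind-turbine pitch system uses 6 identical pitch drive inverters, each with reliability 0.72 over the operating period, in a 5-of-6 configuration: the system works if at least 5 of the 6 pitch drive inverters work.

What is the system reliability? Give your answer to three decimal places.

R = Σ_{i=5}^{6} C(6,i) p^i (1−p)^{6−i} with p = 0.72
C(6,5)·0.72^5·0.28^1 = 0.32507
C(6,6)·0.72^6·0.28^0 = 0.13931
Sum = 0.464

0.464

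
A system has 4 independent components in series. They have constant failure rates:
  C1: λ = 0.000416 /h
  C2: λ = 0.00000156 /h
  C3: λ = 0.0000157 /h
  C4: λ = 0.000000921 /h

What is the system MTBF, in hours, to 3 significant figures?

2300

Series of exponential components: λ_sys = Σ λ_i
λ_sys = 0.000416 + 0.00000156 + 0.0000157 + 0.000000921 = 4.3418e-04 /h
MTBF = 1 / λ_sys = 2300 h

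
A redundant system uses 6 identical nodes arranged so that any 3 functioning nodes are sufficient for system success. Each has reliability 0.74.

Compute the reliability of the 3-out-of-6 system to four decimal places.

0.9569

R = Σ_{i=3}^{6} C(6,i) p^i (1−p)^{6−i} with p = 0.74
C(6,3)·0.74^3·0.26^3 = 0.142444
C(6,4)·0.74^4·0.26^2 = 0.304064
C(6,5)·0.74^5·0.26^1 = 0.346165
C(6,6)·0.74^6·0.26^0 = 0.164206
Sum = 0.9569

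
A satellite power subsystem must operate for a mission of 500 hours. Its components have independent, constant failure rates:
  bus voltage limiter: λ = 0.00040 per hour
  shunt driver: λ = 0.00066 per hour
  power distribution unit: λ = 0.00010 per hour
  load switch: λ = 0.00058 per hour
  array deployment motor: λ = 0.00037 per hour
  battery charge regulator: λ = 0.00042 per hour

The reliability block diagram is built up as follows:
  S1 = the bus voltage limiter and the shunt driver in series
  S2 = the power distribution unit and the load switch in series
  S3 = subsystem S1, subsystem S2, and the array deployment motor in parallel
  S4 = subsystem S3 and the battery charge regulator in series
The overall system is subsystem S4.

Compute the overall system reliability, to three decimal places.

0.794

R(bus voltage limiter) = exp(−0.00040 × 500) = 0.81873
R(shunt driver) = exp(−0.00066 × 500) = 0.71892
R(power distribution unit) = exp(−0.00010 × 500) = 0.95123
R(load switch) = exp(−0.00058 × 500) = 0.74826
R(array deployment motor) = exp(−0.00037 × 500) = 0.83110
R(battery charge regulator) = exp(−0.00042 × 500) = 0.81058
Series (bus voltage limiter and shunt driver): 0.81873 × 0.71892 = 0.58860
Series (power distribution unit and load switch): 0.95123 × 0.74826 = 0.71177
Parallel ([0.58860], [0.71177], and array deployment motor): 1 − (1 − 0.58860)(1 − 0.71177)(1 − 0.83110) = 0.97997
Series ([0.97997] and battery charge regulator): 0.97997 × 0.81058 = 0.794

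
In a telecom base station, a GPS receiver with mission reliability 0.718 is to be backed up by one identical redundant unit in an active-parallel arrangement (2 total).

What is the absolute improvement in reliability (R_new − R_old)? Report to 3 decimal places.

0.202

R_before = 0.718
R_after = 1 − (1 − 0.718)^2 = 0.920
ΔR = 0.920 − 0.718 = 0.202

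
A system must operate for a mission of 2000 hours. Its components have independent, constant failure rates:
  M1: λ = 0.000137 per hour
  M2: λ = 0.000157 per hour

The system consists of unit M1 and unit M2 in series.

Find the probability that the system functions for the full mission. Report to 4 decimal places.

R(M1) = exp(−0.000137 × 2000) = 0.760332
R(M2) = exp(−0.000157 × 2000) = 0.730519
Series (M1 and M2): 0.760332 × 0.730519 = 0.5554

0.5554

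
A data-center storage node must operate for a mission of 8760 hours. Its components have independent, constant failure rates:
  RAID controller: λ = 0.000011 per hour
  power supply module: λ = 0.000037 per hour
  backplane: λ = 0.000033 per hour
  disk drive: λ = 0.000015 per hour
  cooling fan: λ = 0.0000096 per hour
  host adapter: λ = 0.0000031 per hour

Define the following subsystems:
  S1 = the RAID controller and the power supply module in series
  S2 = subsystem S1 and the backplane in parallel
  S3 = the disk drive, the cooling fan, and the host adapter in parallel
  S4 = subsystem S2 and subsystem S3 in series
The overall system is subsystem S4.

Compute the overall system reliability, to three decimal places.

0.914

R(RAID controller) = exp(−0.000011 × 8760) = 0.90814
R(power supply module) = exp(−0.000037 × 8760) = 0.72316
R(backplane) = exp(−0.000033 × 8760) = 0.74895
R(disk drive) = exp(−0.000015 × 8760) = 0.87687
R(cooling fan) = exp(−0.0000096 × 8760) = 0.91934
R(host adapter) = exp(−0.0000031 × 8760) = 0.97321
Series (RAID controller and power supply module): 0.90814 × 0.72316 = 0.65673
Parallel ([0.65673] and backplane): 1 − (1 − 0.65673)(1 − 0.74895) = 0.91382
Parallel (disk drive, cooling fan, and host adapter): 1 − (1 − 0.87687)(1 − 0.91934)(1 − 0.97321) = 0.99973
Series ([0.91382] and [0.99973]): 0.91382 × 0.99973 = 0.914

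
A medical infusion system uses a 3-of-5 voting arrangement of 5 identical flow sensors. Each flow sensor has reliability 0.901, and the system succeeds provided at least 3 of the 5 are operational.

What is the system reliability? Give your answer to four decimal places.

R = Σ_{i=3}^{5} C(5,i) p^i (1−p)^{5−i} with p = 0.901
C(5,3)·0.901^3·0.099^2 = 0.071688
C(5,4)·0.901^4·0.099^1 = 0.326215
C(5,5)·0.901^5·0.099^0 = 0.593778
Sum = 0.9917

0.9917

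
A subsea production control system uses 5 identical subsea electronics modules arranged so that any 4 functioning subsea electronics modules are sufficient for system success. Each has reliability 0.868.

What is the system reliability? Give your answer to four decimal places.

R = Σ_{i=4}^{5} C(5,i) p^i (1−p)^{5−i} with p = 0.868
C(5,4)·0.868^4·0.132^1 = 0.374647
C(5,5)·0.868^5·0.132^0 = 0.492718
Sum = 0.8674

0.8674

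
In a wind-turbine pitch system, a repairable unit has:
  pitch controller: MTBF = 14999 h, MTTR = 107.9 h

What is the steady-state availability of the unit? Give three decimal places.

A(pitch controller) = MTBF/(MTBF+MTTR) = 14999/(14999+107.9) = 0.993

0.993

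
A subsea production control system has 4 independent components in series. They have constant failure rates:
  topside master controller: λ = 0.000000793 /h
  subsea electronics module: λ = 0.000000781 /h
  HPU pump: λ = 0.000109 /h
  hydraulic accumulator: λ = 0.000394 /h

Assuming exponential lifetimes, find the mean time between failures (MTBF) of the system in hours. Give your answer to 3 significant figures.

Series of exponential components: λ_sys = Σ λ_i
λ_sys = 0.000000793 + 0.000000781 + 0.000109 + 0.000394 = 5.0457e-04 /h
MTBF = 1 / λ_sys = 1980 h

1980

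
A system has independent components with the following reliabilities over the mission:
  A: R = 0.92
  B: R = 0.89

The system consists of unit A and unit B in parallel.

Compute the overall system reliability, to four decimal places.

Parallel (A and B): 1 − (1 − 0.920000)(1 − 0.890000) = 0.9912

0.9912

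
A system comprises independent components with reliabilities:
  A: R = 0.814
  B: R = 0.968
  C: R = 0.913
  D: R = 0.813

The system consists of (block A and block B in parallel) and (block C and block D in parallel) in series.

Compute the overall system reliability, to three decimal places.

0.978

Parallel (A and B): 1 − (1 − 0.81400)(1 − 0.96800) = 0.99405
Parallel (C and D): 1 − (1 − 0.91300)(1 − 0.81300) = 0.98373
Series ([0.99405] and [0.98373]): 0.99405 × 0.98373 = 0.978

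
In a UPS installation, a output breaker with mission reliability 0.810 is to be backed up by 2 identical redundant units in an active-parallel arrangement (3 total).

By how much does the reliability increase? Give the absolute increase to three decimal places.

0.183

R_before = 0.810
R_after = 1 − (1 − 0.810)^3 = 0.993
ΔR = 0.993 − 0.810 = 0.183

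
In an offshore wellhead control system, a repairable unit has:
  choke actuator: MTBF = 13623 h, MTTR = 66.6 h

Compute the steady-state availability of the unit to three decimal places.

0.995

A(choke actuator) = MTBF/(MTBF+MTTR) = 13623/(13623+66.6) = 0.995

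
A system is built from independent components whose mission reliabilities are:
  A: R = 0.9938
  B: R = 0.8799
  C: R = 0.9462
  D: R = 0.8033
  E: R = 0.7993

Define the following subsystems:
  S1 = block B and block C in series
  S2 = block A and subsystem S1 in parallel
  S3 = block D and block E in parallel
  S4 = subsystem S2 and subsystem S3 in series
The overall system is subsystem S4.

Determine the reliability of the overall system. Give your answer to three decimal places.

Series (B and C): 0.87990 × 0.94620 = 0.83256
Parallel (A and [0.83256]): 1 − (1 − 0.99380)(1 − 0.83256) = 0.99896
Parallel (D and E): 1 − (1 − 0.80330)(1 − 0.79930) = 0.96052
Series ([0.99896] and [0.96052]): 0.99896 × 0.96052 = 0.960

0.960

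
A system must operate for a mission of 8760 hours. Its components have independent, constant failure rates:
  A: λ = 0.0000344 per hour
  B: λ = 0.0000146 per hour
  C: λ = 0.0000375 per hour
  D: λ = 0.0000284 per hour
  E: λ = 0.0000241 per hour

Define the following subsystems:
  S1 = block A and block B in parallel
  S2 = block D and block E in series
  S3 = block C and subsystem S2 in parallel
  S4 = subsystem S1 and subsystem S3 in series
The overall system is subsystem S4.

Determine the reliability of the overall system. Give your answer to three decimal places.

0.869

R(A) = exp(−0.0000344 × 8760) = 0.73982
R(B) = exp(−0.0000146 × 8760) = 0.87994
R(C) = exp(−0.0000375 × 8760) = 0.72000
R(D) = exp(−0.0000284 × 8760) = 0.77975
R(E) = exp(−0.0000241 × 8760) = 0.80968
Parallel (A and B): 1 − (1 − 0.73982)(1 − 0.87994) = 0.96876
Series (D and E): 0.77975 × 0.80968 = 0.63135
Parallel (C and [0.63135]): 1 − (1 − 0.72000)(1 − 0.63135) = 0.89678
Series ([0.96876] and [0.89678]): 0.96876 × 0.89678 = 0.869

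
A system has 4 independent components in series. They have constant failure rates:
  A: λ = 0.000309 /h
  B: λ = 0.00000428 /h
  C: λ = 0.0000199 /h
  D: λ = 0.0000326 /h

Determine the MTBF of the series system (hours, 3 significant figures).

Series of exponential components: λ_sys = Σ λ_i
λ_sys = 0.000309 + 0.00000428 + 0.0000199 + 0.0000326 = 3.6578e-04 /h
MTBF = 1 / λ_sys = 2730 h

2730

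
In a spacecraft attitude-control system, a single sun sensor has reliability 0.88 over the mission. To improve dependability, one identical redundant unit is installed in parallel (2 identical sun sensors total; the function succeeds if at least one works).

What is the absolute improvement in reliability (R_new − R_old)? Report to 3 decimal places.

0.106

R_before = 0.88
R_after = 1 − (1 − 0.88)^2 = 0.986
ΔR = 0.986 − 0.88 = 0.106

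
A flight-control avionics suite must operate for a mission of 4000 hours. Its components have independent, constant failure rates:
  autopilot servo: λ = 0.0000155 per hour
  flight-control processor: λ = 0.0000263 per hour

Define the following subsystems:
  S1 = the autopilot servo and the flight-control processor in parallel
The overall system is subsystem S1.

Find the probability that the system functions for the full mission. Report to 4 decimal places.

R(autopilot servo) = exp(−0.0000155 × 4000) = 0.939883
R(flight-control processor) = exp(−0.0000263 × 4000) = 0.900144
Parallel (autopilot servo and flight-control processor): 1 − (1 − 0.939883)(1 − 0.900144) = 0.9940

0.9940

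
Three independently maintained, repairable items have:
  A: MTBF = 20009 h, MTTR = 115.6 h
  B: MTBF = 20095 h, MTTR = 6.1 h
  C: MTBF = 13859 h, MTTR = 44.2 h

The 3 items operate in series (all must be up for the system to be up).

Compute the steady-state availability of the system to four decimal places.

A(A) = MTBF/(MTBF+MTTR) = 20009/(20009+115.6) = 0.994256
A(B) = MTBF/(MTBF+MTTR) = 20095/(20095+6.1) = 0.999697
A(C) = MTBF/(MTBF+MTTR) = 13859/(13859+44.2) = 0.996821
Series availability: 0.994256 × 0.999697 × 0.996821 = 0.9908

0.9908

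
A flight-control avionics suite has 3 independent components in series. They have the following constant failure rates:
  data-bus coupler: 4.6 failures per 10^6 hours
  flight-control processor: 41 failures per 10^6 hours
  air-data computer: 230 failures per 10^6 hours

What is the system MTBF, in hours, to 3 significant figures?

Series of exponential components: λ_sys = Σ λ_i
λ_sys = 0.0000046 + 0.000041 + 0.00023 = 2.7560e-04 /h
MTBF = 1 / λ_sys = 3630 h

3630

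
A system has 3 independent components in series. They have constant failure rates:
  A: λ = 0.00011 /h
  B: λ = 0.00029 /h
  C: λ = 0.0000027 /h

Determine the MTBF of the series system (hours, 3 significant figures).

2480

Series of exponential components: λ_sys = Σ λ_i
λ_sys = 0.00011 + 0.00029 + 0.0000027 = 4.0270e-04 /h
MTBF = 1 / λ_sys = 2480 h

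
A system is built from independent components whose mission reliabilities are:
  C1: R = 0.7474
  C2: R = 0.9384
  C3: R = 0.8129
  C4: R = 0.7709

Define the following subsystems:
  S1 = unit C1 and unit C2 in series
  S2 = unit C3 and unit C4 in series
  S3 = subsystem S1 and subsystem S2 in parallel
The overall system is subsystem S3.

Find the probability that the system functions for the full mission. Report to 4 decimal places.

Series (C1 and C2): 0.747400 × 0.938400 = 0.701360
Series (C3 and C4): 0.812900 × 0.770900 = 0.626665
Parallel ([0.701360] and [0.626665]): 1 − (1 − 0.701360)(1 − 0.626665) = 0.8885

0.8885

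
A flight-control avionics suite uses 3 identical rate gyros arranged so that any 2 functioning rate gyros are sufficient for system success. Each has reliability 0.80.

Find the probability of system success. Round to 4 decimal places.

R = Σ_{i=2}^{3} C(3,i) p^i (1−p)^{3−i} with p = 0.80
C(3,2)·0.80^2·0.20^1 = 0.384000
C(3,3)·0.80^3·0.20^0 = 0.512000
Sum = 0.8960

0.8960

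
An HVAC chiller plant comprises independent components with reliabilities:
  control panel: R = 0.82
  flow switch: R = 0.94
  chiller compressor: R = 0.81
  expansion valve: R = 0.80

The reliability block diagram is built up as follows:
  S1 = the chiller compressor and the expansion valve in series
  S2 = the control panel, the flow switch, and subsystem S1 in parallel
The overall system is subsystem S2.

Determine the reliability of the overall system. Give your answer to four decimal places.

0.9962

Series (chiller compressor and expansion valve): 0.810000 × 0.800000 = 0.648000
Parallel (control panel, flow switch, and [0.648000]): 1 − (1 − 0.820000)(1 − 0.940000)(1 − 0.648000) = 0.9962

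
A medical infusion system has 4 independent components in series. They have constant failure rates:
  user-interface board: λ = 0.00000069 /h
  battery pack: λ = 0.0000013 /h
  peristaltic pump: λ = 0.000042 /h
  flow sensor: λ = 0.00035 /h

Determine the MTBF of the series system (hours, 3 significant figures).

2540

Series of exponential components: λ_sys = Σ λ_i
λ_sys = 0.00000069 + 0.0000013 + 0.000042 + 0.00035 = 3.9399e-04 /h
MTBF = 1 / λ_sys = 2540 h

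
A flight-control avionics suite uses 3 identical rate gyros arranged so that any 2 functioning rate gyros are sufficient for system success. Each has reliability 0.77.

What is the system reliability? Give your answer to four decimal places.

0.8656

R = Σ_{i=2}^{3} C(3,i) p^i (1−p)^{3−i} with p = 0.77
C(3,2)·0.77^2·0.23^1 = 0.409101
C(3,3)·0.77^3·0.23^0 = 0.456533
Sum = 0.8656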